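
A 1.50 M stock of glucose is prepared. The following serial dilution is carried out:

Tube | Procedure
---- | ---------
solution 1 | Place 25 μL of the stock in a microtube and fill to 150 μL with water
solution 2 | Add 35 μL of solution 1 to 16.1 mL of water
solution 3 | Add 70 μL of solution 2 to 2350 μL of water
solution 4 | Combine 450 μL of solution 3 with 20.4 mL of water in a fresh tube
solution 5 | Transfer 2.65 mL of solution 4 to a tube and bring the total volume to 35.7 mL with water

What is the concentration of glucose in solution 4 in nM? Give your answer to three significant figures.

339 nM

Step 1: 25 μL brought to 150 μL → factor 150/25 = 6
Step 2: 35 μL + 16.1 mL = 16135 μL total → factor 16135/35 = 461
Step 3: 70 μL + 2350 μL = 2420 μL total → factor 2420/70 = 34.571
Step 4: 450 μL + 20.4 mL = 20850 μL total → factor 20850/450 = 46.333
Dilution factor through solution 4 = 6 × 461 × 34.571 × 46.333 = 4.4306 × 10^6
[solution 4] = 1.50 M / 4.4306 × 10^6 = 3.386 × 10^-7 M = 339 nM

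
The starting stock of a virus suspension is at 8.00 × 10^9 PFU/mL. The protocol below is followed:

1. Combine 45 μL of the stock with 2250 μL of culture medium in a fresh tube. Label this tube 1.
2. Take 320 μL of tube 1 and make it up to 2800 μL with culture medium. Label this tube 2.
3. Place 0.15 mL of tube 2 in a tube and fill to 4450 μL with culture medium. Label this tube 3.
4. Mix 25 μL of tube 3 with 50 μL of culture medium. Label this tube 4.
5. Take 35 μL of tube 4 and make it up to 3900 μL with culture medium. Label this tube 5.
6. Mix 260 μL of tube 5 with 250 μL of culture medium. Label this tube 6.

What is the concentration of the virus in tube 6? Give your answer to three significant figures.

922 PFU/mL

Step 1: 45 μL + 2250 μL = 2295 μL total → factor 2295/45 = 51
Step 2: 320 μL brought to 2800 μL → factor 2800/320 = 8.75
Step 3: 0.15 mL brought to 4450 μL → factor 4.45/0.15 = 29.667
Step 4: 25 μL + 50 μL = 75 μL total → factor 75/25 = 3
Step 5: 35 μL brought to 3900 μL → factor 3900/35 = 111.43
Step 6: 260 μL + 250 μL = 510 μL total → factor 510/260 = 1.9615
Overall dilution factor = 51 × 8.75 × 29.667 × 3 × 111.43 × 1.9615 = 8.6808 × 10^6
Final = 8.00 × 10^9 PFU/mL / 8.6808 × 10^6 = 922 PFU/mL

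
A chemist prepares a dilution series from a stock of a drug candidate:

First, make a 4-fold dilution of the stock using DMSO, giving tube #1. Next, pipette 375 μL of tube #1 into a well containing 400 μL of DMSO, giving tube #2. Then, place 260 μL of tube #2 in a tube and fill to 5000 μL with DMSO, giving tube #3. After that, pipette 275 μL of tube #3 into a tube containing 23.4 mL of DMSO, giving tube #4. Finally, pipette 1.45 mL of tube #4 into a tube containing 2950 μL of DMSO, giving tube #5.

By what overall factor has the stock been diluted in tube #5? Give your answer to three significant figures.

4.15 × 10^4

Step 1: 4-fold → factor 4
Step 2: 375 μL + 400 μL = 775 μL total → factor 775/375 = 2.0667
Step 3: 260 μL brought to 5000 μL → factor 5000/260 = 19.231
Step 4: 275 μL + 23.4 mL = 23675 μL total → factor 23675/275 = 86.091
Step 5: 1.45 mL + 2950 μL = 4.4 mL total → factor 4.4/1.45 = 3.0345
Overall dilution factor = 4 × 2.0667 × 19.231 × 86.091 × 3.0345 = 41531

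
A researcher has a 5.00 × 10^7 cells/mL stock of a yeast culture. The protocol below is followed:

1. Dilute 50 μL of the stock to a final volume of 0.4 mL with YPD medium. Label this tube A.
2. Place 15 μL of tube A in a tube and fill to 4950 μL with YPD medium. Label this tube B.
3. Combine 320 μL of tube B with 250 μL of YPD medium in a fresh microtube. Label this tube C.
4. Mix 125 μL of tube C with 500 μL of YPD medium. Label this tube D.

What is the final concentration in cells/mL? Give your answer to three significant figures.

Step 1: 50 μL brought to 0.4 mL → factor 400/50 = 8
Step 2: 15 μL brought to 4950 μL → factor 4950/15 = 330
Step 3: 320 μL + 250 μL = 570 μL total → factor 570/320 = 1.7812
Step 4: 125 μL + 500 μL = 625 μL total → factor 625/125 = 5
Overall dilution factor = 8 × 330 × 1.7812 × 5 = 23512
Final = 5.00 × 10^7 cells/mL / 23512 = 2.13 × 10^3 cells/mL

2.13 × 10^3 cells/mL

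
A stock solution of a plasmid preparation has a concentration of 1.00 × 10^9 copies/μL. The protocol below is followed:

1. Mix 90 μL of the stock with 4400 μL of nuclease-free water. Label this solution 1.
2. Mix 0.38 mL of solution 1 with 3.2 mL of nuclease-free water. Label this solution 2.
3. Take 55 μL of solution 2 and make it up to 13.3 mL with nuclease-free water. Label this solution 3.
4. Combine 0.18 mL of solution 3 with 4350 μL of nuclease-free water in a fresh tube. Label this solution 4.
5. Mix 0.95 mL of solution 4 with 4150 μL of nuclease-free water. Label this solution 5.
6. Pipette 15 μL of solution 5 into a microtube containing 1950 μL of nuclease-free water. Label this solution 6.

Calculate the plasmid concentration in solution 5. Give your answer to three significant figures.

65.1 copies/μL

Step 1: 90 μL + 4400 μL = 4490 μL total → factor 4490/90 = 49.889
Step 2: 0.38 mL + 3.2 mL = 3.58 mL total → factor 3.58/0.38 = 9.4211
Step 3: 55 μL brought to 13.3 mL → factor 13300/55 = 241.82
Step 4: 0.18 mL + 4350 μL = 4.53 mL total → factor 4.53/0.18 = 25.167
Step 5: 0.95 mL + 4150 μL = 5.1 mL total → factor 5.1/0.95 = 5.3684
Dilution factor through solution 5 = 49.889 × 9.4211 × 241.82 × 25.167 × 5.3684 = 1.5356 × 10^7
[solution 5] = 1.00 × 10^9 copies/μL / 1.5356 × 10^7 = 65.1 copies/μL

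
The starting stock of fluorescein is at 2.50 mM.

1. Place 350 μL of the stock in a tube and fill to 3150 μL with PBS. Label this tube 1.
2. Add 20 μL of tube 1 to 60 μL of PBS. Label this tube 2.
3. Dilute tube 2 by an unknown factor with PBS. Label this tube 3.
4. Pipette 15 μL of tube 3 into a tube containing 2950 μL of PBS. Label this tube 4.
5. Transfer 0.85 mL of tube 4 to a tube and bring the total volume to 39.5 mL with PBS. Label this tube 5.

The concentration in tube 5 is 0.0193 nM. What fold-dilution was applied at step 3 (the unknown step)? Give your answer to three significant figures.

Step 1: 350 μL brought to 3150 μL → factor 3150/350 = 9
Step 2: 20 μL + 60 μL = 80 μL total → factor 80/20 = 4
Step 3: unknown factor x
Step 4: 15 μL + 2950 μL = 2965 μL total → factor 2965/15 = 197.67
Step 5: 0.85 mL brought to 39.5 mL → factor 39.5/0.85 = 46.471
Product of known-step factors = 3.3068 × 10^5
Overall factor = 2.50 mM / (0.0193 nM) = 1.2953 × 10^8
x = 1.2953 × 10^8 / 3.3068 × 10^5 = 392

392-fold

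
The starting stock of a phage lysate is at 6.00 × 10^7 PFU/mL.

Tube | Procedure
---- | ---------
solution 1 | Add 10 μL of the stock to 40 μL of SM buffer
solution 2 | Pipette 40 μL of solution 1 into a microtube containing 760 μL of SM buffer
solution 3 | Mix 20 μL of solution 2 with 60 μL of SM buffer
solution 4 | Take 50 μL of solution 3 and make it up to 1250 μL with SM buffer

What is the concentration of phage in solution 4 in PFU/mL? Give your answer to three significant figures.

6.00 × 10^3 PFU/mL

Step 1: 10 μL + 40 μL = 50 μL total → factor 50/10 = 5
Step 2: 40 μL + 760 μL = 800 μL total → factor 800/40 = 20
Step 3: 20 μL + 60 μL = 80 μL total → factor 80/20 = 4
Step 4: 50 μL brought to 1250 μL → factor 1250/50 = 25
Overall dilution factor = 5 × 20 × 4 × 25 = 10000
Final = 6.00 × 10^7 PFU/mL / 10000 = 6.00 × 10^3 PFU/mL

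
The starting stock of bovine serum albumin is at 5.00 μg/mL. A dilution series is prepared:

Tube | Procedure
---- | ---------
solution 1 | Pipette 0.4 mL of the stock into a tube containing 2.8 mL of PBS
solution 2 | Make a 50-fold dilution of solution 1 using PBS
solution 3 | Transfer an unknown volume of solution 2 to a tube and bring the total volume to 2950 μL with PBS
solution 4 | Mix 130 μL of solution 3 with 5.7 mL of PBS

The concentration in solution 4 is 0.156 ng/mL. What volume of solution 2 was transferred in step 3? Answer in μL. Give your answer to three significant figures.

Step 1: 0.4 mL + 2.8 mL = 3.2 mL total → factor 3.2/0.4 = 8
Step 2: 50-fold → factor 50
Step 3: v brought to 2950 μL → factor = 2950 μL/v
Step 4: 130 μL + 5.7 mL = 5830 μL total → factor 5830/130 = 44.846
Product of known-step factors = 17938
Overall factor = 5.00 μg/mL / (0.156 ng/mL) = 32051
Step-3 factor = 32051 / 17938 = 1.7867
v = 2950 μL / 1.7867 = 1.65 × 10^3 μL

1.65 × 10^3 μL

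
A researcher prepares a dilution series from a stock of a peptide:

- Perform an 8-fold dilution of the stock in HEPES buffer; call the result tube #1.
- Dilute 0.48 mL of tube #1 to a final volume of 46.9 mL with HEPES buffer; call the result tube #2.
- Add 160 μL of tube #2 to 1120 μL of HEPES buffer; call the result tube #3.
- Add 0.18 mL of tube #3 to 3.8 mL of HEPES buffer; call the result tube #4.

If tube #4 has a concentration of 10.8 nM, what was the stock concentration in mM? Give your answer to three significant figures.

1.49 mM

Step 1: 8-fold → factor 8
Step 2: 0.48 mL brought to 46.9 mL → factor 46.9/0.48 = 97.708
Step 3: 160 μL + 1120 μL = 1280 μL total → factor 1280/160 = 8
Step 4: 0.18 mL + 3.8 mL = 3.98 mL total → factor 3.98/0.18 = 22.111
Overall dilution factor = 8 × 97.708 × 8 × 22.111 = 1.3827 × 10^5
Stock = 10.8 nM × 1.3827 × 10^5 = 1.493 × 10^6 nM = 1.49 mM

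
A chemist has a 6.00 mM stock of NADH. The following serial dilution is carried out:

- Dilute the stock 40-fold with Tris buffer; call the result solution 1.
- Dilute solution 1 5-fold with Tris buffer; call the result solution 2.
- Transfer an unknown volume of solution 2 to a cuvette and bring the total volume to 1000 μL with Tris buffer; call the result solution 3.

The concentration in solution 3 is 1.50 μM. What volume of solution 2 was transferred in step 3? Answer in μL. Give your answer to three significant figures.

Step 1: 40-fold → factor 40
Step 2: 5-fold → factor 5
Step 3: v brought to 1000 μL → factor = 1000 μL/v
Product of known-step factors = 200
Overall factor = 6.00 mM / (1.50 μM) = 4000
Step-3 factor = 4000 / 200 = 20
v = 1000 μL / 20 = 50.0 μL

50.0 μL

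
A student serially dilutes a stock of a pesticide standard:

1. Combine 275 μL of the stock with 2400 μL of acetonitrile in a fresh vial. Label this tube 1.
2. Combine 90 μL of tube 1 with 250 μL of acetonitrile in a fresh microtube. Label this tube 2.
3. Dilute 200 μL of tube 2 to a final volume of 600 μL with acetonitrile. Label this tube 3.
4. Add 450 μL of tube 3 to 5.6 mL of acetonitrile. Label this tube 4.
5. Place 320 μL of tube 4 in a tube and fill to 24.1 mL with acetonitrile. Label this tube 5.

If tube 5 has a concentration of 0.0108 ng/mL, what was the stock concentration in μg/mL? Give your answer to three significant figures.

Step 1: 275 μL + 2400 μL = 2675 μL total → factor 2675/275 = 9.7273
Step 2: 90 μL + 250 μL = 340 μL total → factor 340/90 = 3.7778
Step 3: 200 μL brought to 600 μL → factor 600/200 = 3
Step 4: 450 μL + 5.6 mL = 6050 μL total → factor 6050/450 = 13.444
Step 5: 320 μL brought to 24.1 mL → factor 24100/320 = 75.312
Overall dilution factor = 9.7273 × 3.7778 × 3 × 13.444 × 75.312 = 1.1162 × 10^5
Stock = 0.0108 ng/mL × 1.1162 × 10^5 = 1206 ng/mL = 1.21 μg/mL

1.21 μg/mL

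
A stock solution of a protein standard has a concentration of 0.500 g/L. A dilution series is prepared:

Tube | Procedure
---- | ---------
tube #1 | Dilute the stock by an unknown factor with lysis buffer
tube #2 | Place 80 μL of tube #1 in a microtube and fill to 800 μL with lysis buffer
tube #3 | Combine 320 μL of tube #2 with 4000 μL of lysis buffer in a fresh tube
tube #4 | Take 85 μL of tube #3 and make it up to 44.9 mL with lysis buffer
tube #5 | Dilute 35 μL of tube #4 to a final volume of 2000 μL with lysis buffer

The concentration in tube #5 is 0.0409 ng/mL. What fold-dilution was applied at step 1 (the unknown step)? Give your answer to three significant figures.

3.00-fold

Step 1: unknown factor x
Step 2: 80 μL brought to 800 μL → factor 800/80 = 10
Step 3: 320 μL + 4000 μL = 4320 μL total → factor 4320/320 = 13.5
Step 4: 85 μL brought to 44.9 mL → factor 44900/85 = 528.24
Step 5: 35 μL brought to 2000 μL → factor 2000/35 = 57.143
Product of known-step factors = 4.075 × 10^6
Overall factor = 0.500 g/L / (0.0409 ng/mL) = 1.2225 × 10^7
x = 1.2225 × 10^7 / 4.075 × 10^6 = 3.00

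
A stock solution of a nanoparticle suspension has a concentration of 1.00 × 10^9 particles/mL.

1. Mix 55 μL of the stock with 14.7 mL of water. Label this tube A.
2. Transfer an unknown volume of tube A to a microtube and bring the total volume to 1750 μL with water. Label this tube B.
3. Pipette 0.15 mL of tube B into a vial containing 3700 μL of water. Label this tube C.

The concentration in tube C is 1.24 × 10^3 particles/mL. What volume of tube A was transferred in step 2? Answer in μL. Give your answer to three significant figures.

Step 1: 55 μL + 14.7 mL = 14755 μL total → factor 14755/55 = 268.27
Step 2: v brought to 1750 μL → factor = 1750 μL/v
Step 3: 0.15 mL + 3700 μL = 3.85 mL total → factor 3.85/0.15 = 25.667
Product of known-step factors = 6885.7
Overall factor = 1.00 × 10^9 particles/mL / (1.24 × 10^3 particles/mL) = 8.0645 × 10^5
Step-2 factor = 8.0645 × 10^5 / 6885.7 = 117.12
v = 1750 μL / 117.12 = 14.9 μL

14.9 μL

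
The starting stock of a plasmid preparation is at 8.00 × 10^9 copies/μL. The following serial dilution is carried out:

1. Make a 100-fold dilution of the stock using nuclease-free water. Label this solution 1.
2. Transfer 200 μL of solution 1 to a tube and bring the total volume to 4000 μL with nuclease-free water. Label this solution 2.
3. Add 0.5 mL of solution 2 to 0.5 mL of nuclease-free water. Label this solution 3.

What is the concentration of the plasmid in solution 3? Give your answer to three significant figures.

Step 1: 100-fold → factor 100
Step 2: 200 μL brought to 4000 μL → factor 4000/200 = 20
Step 3: 0.5 mL + 0.5 mL = 1 mL total → factor 1/0.5 = 2
Overall dilution factor = 100 × 20 × 2 = 4000
Final = 8.00 × 10^9 copies/μL / 4000 = 2.00 × 10^6 copies/μL

2.00 × 10^6 copies/μL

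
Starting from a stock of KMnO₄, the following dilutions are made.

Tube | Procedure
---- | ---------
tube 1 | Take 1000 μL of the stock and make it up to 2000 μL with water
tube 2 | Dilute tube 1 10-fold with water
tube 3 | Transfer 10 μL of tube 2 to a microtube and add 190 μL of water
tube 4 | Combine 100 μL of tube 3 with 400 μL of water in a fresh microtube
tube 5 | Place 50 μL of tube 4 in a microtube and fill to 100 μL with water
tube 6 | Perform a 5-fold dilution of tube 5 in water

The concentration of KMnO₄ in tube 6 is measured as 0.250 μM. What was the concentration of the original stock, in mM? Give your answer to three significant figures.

Step 1: 1000 μL brought to 2000 μL → factor 2000/1000 = 2
Step 2: 10-fold → factor 10
Step 3: 10 μL + 190 μL = 200 μL total → factor 200/10 = 20
Step 4: 100 μL + 400 μL = 500 μL total → factor 500/100 = 5
Step 5: 50 μL brought to 100 μL → factor 100/50 = 2
Step 6: 5-fold → factor 5
Overall dilution factor = 2 × 10 × 20 × 5 × 2 × 5 = 20000
Stock = 0.250 μM × 20000 = 5000 μM = 5.00 mM

5.00 mM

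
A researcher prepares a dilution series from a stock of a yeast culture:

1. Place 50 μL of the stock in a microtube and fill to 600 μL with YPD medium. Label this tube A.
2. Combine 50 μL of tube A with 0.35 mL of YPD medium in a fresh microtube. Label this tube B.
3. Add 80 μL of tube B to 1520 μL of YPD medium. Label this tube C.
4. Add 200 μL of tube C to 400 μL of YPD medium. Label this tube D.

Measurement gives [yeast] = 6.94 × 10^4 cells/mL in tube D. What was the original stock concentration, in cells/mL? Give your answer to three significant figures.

Step 1: 50 μL brought to 600 μL → factor 600/50 = 12
Step 2: 50 μL + 0.35 mL = 400 μL total → factor 400/50 = 8
Step 3: 80 μL + 1520 μL = 1600 μL total → factor 1600/80 = 20
Step 4: 200 μL + 400 μL = 600 μL total → factor 600/200 = 3
Overall dilution factor = 12 × 8 × 20 × 3 = 5760
Stock = 6.94 × 10^4 cells/mL × 5760 = 4.00 × 10^8 cells/mL

4.00 × 10^8 cells/mL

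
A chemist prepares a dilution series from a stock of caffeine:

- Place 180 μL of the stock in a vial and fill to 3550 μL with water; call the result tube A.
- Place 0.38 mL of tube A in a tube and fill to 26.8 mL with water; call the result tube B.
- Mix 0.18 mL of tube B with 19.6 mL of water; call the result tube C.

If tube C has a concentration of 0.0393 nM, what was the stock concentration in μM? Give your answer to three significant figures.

6.01 μM

Step 1: 180 μL brought to 3550 μL → factor 3550/180 = 19.722
Step 2: 0.38 mL brought to 26.8 mL → factor 26.8/0.38 = 70.526
Step 3: 0.18 mL + 19.6 mL = 19.78 mL total → factor 19.78/0.18 = 109.89
Overall dilution factor = 19.722 × 70.526 × 109.89 = 1.5285 × 10^5
Stock = 0.0393 nM × 1.5285 × 10^5 = 6007 nM = 6.01 μM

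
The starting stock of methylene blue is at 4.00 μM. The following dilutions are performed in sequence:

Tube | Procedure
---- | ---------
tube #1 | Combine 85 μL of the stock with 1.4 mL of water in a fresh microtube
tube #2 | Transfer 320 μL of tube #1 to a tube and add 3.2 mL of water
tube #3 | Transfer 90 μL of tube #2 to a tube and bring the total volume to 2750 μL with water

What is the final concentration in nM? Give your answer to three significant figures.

Step 1: 85 μL + 1.4 mL = 1485 μL total → factor 1485/85 = 17.471
Step 2: 320 μL + 3.2 mL = 3520 μL total → factor 3520/320 = 11
Step 3: 90 μL brought to 2750 μL → factor 2750/90 = 30.556
Overall dilution factor = 17.471 × 11 × 30.556 = 5872.1
Final = 4.00 μM / 5872.1 = 0.0006812 μM = 0.681 nM

0.681 nM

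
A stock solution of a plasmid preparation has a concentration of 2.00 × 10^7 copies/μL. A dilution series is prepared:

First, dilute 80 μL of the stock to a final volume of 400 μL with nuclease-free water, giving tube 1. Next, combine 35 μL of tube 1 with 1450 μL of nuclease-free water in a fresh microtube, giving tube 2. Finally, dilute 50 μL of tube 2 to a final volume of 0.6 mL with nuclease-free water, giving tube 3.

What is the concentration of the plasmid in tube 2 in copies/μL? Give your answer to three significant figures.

9.43 × 10^4 copies/μL

Step 1: 80 μL brought to 400 μL → factor 400/80 = 5
Step 2: 35 μL + 1450 μL = 1485 μL total → factor 1485/35 = 42.429
Dilution factor through tube 2 = 5 × 42.429 = 212.14
[tube 2] = 2.00 × 10^7 copies/μL / 212.14 = 9.43 × 10^4 copies/μL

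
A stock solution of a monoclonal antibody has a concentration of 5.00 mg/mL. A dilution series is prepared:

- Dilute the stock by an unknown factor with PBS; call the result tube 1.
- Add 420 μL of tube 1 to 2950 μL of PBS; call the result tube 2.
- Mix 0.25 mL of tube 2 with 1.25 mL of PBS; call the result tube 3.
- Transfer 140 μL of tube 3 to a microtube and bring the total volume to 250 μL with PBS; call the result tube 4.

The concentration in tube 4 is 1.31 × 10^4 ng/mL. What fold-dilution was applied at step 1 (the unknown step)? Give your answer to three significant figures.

Step 1: unknown factor x
Step 2: 420 μL + 2950 μL = 3370 μL total → factor 3370/420 = 8.0238
Step 3: 0.25 mL + 1.25 mL = 1.5 mL total → factor 1.5/0.25 = 6
Step 4: 140 μL brought to 250 μL → factor 250/140 = 1.7857
Product of known-step factors = 85.969
Overall factor = 5.00 mg/mL / (1.31 × 10^4 ng/mL) = 381.68
x = 381.68 / 85.969 = 4.44

4.44-fold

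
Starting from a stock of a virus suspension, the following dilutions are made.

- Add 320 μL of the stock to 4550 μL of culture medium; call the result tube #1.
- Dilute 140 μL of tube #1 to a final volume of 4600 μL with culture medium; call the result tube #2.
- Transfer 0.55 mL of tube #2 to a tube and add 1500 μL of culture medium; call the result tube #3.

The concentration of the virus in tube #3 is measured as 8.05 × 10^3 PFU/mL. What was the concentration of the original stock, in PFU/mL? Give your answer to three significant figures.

Step 1: 320 μL + 4550 μL = 4870 μL total → factor 4870/320 = 15.219
Step 2: 140 μL brought to 4600 μL → factor 4600/140 = 32.857
Step 3: 0.55 mL + 1500 μL = 2.05 mL total → factor 2.05/0.55 = 3.7273
Overall dilution factor = 15.219 × 32.857 × 3.7273 = 1863.8
Stock = 8.05 × 10^3 PFU/mL × 1863.8 = 1.50 × 10^7 PFU/mL

1.50 × 10^7 PFU/mL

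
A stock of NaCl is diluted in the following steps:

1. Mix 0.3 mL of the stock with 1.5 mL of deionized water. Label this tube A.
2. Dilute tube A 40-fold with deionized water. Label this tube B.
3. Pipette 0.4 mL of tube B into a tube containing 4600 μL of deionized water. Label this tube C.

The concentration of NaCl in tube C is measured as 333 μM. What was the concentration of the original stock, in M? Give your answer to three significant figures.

Step 1: 0.3 mL + 1.5 mL = 1.8 mL total → factor 1.8/0.3 = 6
Step 2: 40-fold → factor 40
Step 3: 0.4 mL + 4600 μL = 5 mL total → factor 5/0.4 = 12.5
Overall dilution factor = 6 × 40 × 12.5 = 3000
Stock = 333 μM × 3000 = 9.990 × 10^5 μM = 0.999 M

0.999 M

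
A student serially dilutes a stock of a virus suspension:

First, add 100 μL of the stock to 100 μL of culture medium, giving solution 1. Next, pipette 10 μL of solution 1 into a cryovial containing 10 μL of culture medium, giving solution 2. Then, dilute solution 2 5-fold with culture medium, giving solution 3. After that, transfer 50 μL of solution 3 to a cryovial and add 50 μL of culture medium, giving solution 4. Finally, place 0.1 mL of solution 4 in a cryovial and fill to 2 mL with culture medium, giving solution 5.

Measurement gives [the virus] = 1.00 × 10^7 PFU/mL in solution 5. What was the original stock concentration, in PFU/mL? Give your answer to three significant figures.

8.00 × 10^9 PFU/mL

Step 1: 100 μL + 100 μL = 200 μL total → factor 200/100 = 2
Step 2: 10 μL + 10 μL = 20 μL total → factor 20/10 = 2
Step 3: 5-fold → factor 5
Step 4: 50 μL + 50 μL = 100 μL total → factor 100/50 = 2
Step 5: 0.1 mL brought to 2 mL → factor 2/0.1 = 20
Overall dilution factor = 2 × 2 × 5 × 2 × 20 = 800
Stock = 1.00 × 10^7 PFU/mL × 800 = 8.00 × 10^9 PFU/mL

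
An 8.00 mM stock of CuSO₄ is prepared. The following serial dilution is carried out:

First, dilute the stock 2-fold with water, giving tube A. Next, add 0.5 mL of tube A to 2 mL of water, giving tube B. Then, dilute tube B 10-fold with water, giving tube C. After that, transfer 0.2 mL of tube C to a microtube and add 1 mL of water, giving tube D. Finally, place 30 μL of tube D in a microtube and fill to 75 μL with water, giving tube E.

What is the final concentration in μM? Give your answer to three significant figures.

Step 1: 2-fold → factor 2
Step 2: 0.5 mL + 2 mL = 2.5 mL total → factor 2.5/0.5 = 5
Step 3: 10-fold → factor 10
Step 4: 0.2 mL + 1 mL = 1.2 mL total → factor 1.2/0.2 = 6
Step 5: 30 μL brought to 75 μL → factor 75/30 = 2.5
Overall dilution factor = 2 × 5 × 10 × 6 × 2.5 = 1500
Final = 8.00 mM / 1500 = 0.005333 mM = 5.33 μM

5.33 μM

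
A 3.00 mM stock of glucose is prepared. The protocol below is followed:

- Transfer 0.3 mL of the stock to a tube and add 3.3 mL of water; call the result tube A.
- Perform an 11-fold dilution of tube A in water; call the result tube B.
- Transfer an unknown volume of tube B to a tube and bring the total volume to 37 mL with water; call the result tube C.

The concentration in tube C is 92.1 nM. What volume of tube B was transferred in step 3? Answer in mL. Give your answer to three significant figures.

Step 1: 0.3 mL + 3.3 mL = 3.6 mL total → factor 3.6/0.3 = 12
Step 2: 11-fold → factor 11
Step 3: v brought to 37 mL → factor = 37 mL/v
Product of known-step factors = 132
Overall factor = 3.00 mM / (92.1 nM) = 32573
Step-3 factor = 32573 / 132 = 246.77
v = 37 mL / 246.77 = 0.150 mL

0.150 mL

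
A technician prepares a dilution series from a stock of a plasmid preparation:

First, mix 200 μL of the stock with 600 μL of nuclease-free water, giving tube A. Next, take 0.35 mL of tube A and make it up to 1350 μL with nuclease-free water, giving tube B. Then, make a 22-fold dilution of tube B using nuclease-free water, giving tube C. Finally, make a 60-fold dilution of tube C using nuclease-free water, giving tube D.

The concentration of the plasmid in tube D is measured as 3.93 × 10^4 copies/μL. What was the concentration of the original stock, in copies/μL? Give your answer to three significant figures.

8.00 × 10^8 copies/μL

Step 1: 200 μL + 600 μL = 800 μL total → factor 800/200 = 4
Step 2: 0.35 mL brought to 1350 μL → factor 1.35/0.35 = 3.8571
Step 3: 22-fold → factor 22
Step 4: 60-fold → factor 60
Overall dilution factor = 4 × 3.8571 × 22 × 60 = 20366
Stock = 3.93 × 10^4 copies/μL × 20366 = 8.00 × 10^8 copies/μL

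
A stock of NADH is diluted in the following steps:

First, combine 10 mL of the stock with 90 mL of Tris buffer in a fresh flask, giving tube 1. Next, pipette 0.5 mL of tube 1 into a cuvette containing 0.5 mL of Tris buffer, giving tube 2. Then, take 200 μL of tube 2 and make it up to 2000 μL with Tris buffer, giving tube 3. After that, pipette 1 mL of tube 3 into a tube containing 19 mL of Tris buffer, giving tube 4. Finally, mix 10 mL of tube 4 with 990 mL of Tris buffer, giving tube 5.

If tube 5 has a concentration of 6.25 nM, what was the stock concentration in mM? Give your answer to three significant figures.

Step 1: 10 mL + 90 mL = 100 mL total → factor 100/10 = 10
Step 2: 0.5 mL + 0.5 mL = 1 mL total → factor 1/0.5 = 2
Step 3: 200 μL brought to 2000 μL → factor 2000/200 = 10
Step 4: 1 mL + 19 mL = 20 mL total → factor 20/1 = 20
Step 5: 10 mL + 990 mL = 1000 mL total → factor 1000/10 = 100
Overall dilution factor = 10 × 2 × 10 × 20 × 100 = 4 × 10^5
Stock = 6.25 nM × 4 × 10^5 = 2.500 × 10^6 nM = 2.50 mM

2.50 mM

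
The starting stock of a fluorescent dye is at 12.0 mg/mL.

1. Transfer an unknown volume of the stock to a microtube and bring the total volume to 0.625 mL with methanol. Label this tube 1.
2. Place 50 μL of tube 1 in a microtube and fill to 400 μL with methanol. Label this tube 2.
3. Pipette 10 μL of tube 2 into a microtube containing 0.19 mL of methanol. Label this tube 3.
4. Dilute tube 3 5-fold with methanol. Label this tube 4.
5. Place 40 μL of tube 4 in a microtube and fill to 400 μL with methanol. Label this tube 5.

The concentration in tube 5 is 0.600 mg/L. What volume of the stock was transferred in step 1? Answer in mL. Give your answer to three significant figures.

Step 1: v brought to 0.625 mL → factor = 0.625 mL/v
Step 2: 50 μL brought to 400 μL → factor 400/50 = 8
Step 3: 10 μL + 0.19 mL = 200 μL total → factor 200/10 = 20
Step 4: 5-fold → factor 5
Step 5: 40 μL brought to 400 μL → factor 400/40 = 10
Product of known-step factors = 8000
Overall factor = 12.0 mg/mL / (0.600 mg/L) = 20000
Step-1 factor = 20000 / 8000 = 2.5
v = 0.625 mL / 2.5 = 0.250 mL

0.250 mL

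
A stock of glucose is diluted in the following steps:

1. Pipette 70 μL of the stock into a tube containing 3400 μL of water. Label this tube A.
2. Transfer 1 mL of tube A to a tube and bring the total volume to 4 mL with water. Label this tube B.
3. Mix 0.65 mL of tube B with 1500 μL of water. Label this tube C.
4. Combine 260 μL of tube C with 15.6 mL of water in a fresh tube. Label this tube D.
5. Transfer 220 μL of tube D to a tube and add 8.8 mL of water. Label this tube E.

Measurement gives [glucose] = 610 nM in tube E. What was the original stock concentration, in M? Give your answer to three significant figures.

1.00 M

Step 1: 70 μL + 3400 μL = 3470 μL total → factor 3470/70 = 49.571
Step 2: 1 mL brought to 4 mL → factor 4/1 = 4
Step 3: 0.65 mL + 1500 μL = 2.15 mL total → factor 2.15/0.65 = 3.3077
Step 4: 260 μL + 15.6 mL = 15860 μL total → factor 15860/260 = 61
Step 5: 220 μL + 8.8 mL = 9020 μL total → factor 9020/220 = 41
Overall dilution factor = 49.571 × 4 × 3.3077 × 61 × 41 = 1.6403 × 10^6
Stock = 610 nM × 1.6403 × 10^6 = 1.001 × 10^9 nM = 1.00 M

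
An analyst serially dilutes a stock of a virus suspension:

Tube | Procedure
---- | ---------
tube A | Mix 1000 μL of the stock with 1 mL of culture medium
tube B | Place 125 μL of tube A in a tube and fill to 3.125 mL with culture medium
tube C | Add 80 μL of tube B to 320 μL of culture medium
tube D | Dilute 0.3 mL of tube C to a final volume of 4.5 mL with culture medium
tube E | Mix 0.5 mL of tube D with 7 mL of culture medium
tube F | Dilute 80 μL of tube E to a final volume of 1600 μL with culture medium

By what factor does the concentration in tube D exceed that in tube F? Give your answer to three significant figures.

300

Step 1: 1000 μL + 1 mL = 2000 μL total → factor 2000/1000 = 2
Step 2: 125 μL brought to 3.125 mL → factor 3125/125 = 25
Step 3: 80 μL + 320 μL = 400 μL total → factor 400/80 = 5
Step 4: 0.3 mL brought to 4.5 mL → factor 4.5/0.3 = 15
Step 5: 0.5 mL + 7 mL = 7.5 mL total → factor 7.5/0.5 = 15
Step 6: 80 μL brought to 1600 μL → factor 1600/80 = 20
Dilution factor to tube D = 3750; to tube F = 1.125 × 10^6
[tube D]/[tube F] = (factor to tube F)/(factor to tube D) = 1.125 × 10^6/3750 = 300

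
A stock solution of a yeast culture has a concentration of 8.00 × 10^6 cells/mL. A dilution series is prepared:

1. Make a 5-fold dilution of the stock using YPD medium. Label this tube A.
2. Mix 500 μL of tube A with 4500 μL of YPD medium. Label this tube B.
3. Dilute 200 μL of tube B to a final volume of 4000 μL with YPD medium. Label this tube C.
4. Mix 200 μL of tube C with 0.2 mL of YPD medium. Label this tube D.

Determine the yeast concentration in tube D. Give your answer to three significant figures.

Step 1: 5-fold → factor 5
Step 2: 500 μL + 4500 μL = 5000 μL total → factor 5000/500 = 10
Step 3: 200 μL brought to 4000 μL → factor 4000/200 = 20
Step 4: 200 μL + 0.2 mL = 400 μL total → factor 400/200 = 2
Overall dilution factor = 5 × 10 × 20 × 2 = 2000
Final = 8.00 × 10^6 cells/mL / 2000 = 4.00 × 10^3 cells/mL

4.00 × 10^3 cells/mL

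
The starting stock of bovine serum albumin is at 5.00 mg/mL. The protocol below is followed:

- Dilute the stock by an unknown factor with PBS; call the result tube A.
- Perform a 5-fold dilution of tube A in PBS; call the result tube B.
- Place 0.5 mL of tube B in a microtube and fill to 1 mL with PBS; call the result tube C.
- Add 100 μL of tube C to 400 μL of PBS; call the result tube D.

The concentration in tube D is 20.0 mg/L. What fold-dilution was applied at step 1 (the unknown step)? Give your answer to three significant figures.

Step 1: unknown factor x
Step 2: 5-fold → factor 5
Step 3: 0.5 mL brought to 1 mL → factor 1/0.5 = 2
Step 4: 100 μL + 400 μL = 500 μL total → factor 500/100 = 5
Product of known-step factors = 50
Overall factor = 5.00 mg/mL / (20.0 mg/L) = 250
x = 250 / 50 = 5.00

5.00-fold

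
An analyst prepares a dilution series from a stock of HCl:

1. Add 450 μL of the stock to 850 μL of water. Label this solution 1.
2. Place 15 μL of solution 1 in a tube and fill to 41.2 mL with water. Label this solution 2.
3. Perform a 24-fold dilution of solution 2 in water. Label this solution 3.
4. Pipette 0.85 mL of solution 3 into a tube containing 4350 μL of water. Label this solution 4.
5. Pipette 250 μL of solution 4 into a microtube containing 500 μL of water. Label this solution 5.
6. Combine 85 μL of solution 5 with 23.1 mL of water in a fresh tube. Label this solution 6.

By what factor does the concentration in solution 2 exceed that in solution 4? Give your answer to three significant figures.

147

Step 1: 450 μL + 850 μL = 1300 μL total → factor 1300/450 = 2.8889
Step 2: 15 μL brought to 41.2 mL → factor 41200/15 = 2746.7
Step 3: 24-fold → factor 24
Step 4: 0.85 mL + 4350 μL = 5.2 mL total → factor 5.2/0.85 = 6.1176
Dilution factor to solution 2 = 7934.8; to solution 4 = 1.165 × 10^6
[solution 2]/[solution 4] = (factor to solution 4)/(factor to solution 2) = 1.165 × 10^6/7934.8 = 147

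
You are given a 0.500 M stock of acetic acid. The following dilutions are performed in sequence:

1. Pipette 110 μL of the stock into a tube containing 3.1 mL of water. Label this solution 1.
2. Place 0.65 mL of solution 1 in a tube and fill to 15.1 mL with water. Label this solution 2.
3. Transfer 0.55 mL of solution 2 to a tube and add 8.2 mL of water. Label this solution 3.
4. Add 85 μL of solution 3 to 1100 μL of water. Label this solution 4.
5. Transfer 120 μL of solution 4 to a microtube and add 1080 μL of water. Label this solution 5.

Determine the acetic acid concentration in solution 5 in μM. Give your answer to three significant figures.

Step 1: 110 μL + 3.1 mL = 3210 μL total → factor 3210/110 = 29.182
Step 2: 0.65 mL brought to 15.1 mL → factor 15.1/0.65 = 23.231
Step 3: 0.55 mL + 8.2 mL = 8.75 mL total → factor 8.75/0.55 = 15.909
Step 4: 85 μL + 1100 μL = 1185 μL total → factor 1185/85 = 13.941
Step 5: 120 μL + 1080 μL = 1200 μL total → factor 1200/120 = 10
Overall dilution factor = 29.182 × 23.231 × 15.909 × 13.941 × 10 = 1.5036 × 10^6
Final = 0.500 M / 1.5036 × 10^6 = 3.325 × 10^-7 M = 0.333 μM

0.333 μM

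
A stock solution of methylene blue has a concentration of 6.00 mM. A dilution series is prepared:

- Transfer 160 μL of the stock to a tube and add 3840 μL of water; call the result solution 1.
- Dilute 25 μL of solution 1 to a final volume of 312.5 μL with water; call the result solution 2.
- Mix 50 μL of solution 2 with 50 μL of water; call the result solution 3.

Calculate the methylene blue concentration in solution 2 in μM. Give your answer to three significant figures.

Step 1: 160 μL + 3840 μL = 4000 μL total → factor 4000/160 = 25
Step 2: 25 μL brought to 312.5 μL → factor 312.5/25 = 12.5
Dilution factor through solution 2 = 25 × 12.5 = 312.5
[solution 2] = 6.00 mM / 312.5 = 0.01920 mM = 19.2 μM

19.2 μM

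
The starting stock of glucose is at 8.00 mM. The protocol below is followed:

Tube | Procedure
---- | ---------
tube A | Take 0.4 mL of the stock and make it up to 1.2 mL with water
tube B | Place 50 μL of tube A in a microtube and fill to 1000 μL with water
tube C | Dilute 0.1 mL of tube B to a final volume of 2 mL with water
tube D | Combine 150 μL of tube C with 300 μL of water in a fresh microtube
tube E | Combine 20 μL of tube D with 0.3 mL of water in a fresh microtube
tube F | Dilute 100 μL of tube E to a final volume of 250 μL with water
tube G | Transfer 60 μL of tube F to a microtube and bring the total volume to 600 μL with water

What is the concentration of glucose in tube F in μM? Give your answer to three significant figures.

Step 1: 0.4 mL brought to 1.2 mL → factor 1.2/0.4 = 3
Step 2: 50 μL brought to 1000 μL → factor 1000/50 = 20
Step 3: 0.1 mL brought to 2 mL → factor 2/0.1 = 20
Step 4: 150 μL + 300 μL = 450 μL total → factor 450/150 = 3
Step 5: 20 μL + 0.3 mL = 320 μL total → factor 320/20 = 16
Step 6: 100 μL brought to 250 μL → factor 250/100 = 2.5
Dilution factor through tube F = 3 × 20 × 20 × 3 × 16 × 2.5 = 1.44 × 10^5
[tube F] = 8.00 mM / 1.44 × 10^5 = 5.556 × 10^-5 mM = 0.0556 μM

0.0556 μM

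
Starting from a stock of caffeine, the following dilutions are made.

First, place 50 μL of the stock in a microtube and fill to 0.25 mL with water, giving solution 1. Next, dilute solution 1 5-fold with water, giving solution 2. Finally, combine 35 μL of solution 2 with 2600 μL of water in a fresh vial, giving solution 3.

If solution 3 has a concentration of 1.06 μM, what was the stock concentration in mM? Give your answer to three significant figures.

Step 1: 50 μL brought to 0.25 mL → factor 250/50 = 5
Step 2: 5-fold → factor 5
Step 3: 35 μL + 2600 μL = 2635 μL total → factor 2635/35 = 75.286
Overall dilution factor = 5 × 5 × 75.286 = 1882.1
Stock = 1.06 μM × 1882.1 = 1995 μM = 2.00 mM

2.00 mM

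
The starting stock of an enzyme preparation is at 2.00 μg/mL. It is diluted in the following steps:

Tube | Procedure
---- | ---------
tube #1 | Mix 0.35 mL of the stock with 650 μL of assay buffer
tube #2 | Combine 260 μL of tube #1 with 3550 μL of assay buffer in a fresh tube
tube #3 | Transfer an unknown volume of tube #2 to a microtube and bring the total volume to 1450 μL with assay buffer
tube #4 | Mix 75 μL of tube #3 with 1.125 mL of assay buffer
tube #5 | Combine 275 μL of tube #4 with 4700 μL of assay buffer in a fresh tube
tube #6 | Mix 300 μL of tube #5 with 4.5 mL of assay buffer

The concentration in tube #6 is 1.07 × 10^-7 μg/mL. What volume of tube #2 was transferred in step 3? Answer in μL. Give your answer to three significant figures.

15.0 μL

Step 1: 0.35 mL + 650 μL = 1 mL total → factor 1/0.35 = 2.8571
Step 2: 260 μL + 3550 μL = 3810 μL total → factor 3810/260 = 14.654
Step 3: v brought to 1450 μL → factor = 1450 μL/v
Step 4: 75 μL + 1.125 mL = 1200 μL total → factor 1200/75 = 16
Step 5: 275 μL + 4700 μL = 4975 μL total → factor 4975/275 = 18.091
Step 6: 300 μL + 4.5 mL = 4800 μL total → factor 4800/300 = 16
Product of known-step factors = 1.939 × 10^5
Overall factor = 2.00 μg/mL / (1.07 × 10^-7 μg/mL) = 1.8692 × 10^7
Step-3 factor = 1.8692 × 10^7 / 1.939 × 10^5 = 96.397
v = 1450 μL / 96.397 = 15.0 μL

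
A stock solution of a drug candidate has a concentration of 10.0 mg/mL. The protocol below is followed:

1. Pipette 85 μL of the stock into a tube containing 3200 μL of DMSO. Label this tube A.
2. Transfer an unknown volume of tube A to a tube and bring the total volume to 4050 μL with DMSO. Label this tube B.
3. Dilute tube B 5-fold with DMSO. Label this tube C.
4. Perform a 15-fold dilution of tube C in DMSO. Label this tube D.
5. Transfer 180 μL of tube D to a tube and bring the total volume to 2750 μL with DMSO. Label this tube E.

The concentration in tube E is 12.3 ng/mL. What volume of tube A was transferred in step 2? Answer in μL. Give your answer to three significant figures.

Step 1: 85 μL + 3200 μL = 3285 μL total → factor 3285/85 = 38.647
Step 2: v brought to 4050 μL → factor = 4050 μL/v
Step 3: 5-fold → factor 5
Step 4: 15-fold → factor 15
Step 5: 180 μL brought to 2750 μL → factor 2750/180 = 15.278
Product of known-step factors = 44283
Overall factor = 10.0 mg/mL / (12.3 ng/mL) = 8.1301 × 10^5
Step-2 factor = 8.1301 × 10^5 / 44283 = 18.359
v = 4050 μL / 18.359 = 221 μL

221 μL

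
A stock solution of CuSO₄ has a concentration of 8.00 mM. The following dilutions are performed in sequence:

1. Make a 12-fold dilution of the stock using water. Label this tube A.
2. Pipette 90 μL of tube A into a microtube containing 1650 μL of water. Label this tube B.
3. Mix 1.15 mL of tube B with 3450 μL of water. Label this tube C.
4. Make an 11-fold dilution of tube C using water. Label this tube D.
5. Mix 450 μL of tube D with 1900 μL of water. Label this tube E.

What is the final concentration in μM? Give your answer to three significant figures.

Step 1: 12-fold → factor 12
Step 2: 90 μL + 1650 μL = 1740 μL total → factor 1740/90 = 19.333
Step 3: 1.15 mL + 3450 μL = 4.6 mL total → factor 4.6/1.15 = 4
Step 4: 11-fold → factor 11
Step 5: 450 μL + 1900 μL = 2350 μL total → factor 2350/450 = 5.2222
Overall dilution factor = 12 × 19.333 × 4 × 11 × 5.2222 = 53308
Final = 8.00 mM / 53308 = 0.0001501 mM = 0.150 μM

0.150 μM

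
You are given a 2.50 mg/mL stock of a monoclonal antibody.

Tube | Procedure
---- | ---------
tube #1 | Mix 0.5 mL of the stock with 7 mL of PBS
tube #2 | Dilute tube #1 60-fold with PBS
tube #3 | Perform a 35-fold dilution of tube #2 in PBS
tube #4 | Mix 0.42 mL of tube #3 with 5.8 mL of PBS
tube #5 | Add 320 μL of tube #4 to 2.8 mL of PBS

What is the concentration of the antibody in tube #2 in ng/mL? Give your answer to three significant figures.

2.78 × 10^3 ng/mL

Step 1: 0.5 mL + 7 mL = 7.5 mL total → factor 7.5/0.5 = 15
Step 2: 60-fold → factor 60
Dilution factor through tube #2 = 15 × 60 = 900
[tube #2] = 2.50 mg/mL / 900 = 0.002778 mg/mL = 2.78 × 10^3 ng/mL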